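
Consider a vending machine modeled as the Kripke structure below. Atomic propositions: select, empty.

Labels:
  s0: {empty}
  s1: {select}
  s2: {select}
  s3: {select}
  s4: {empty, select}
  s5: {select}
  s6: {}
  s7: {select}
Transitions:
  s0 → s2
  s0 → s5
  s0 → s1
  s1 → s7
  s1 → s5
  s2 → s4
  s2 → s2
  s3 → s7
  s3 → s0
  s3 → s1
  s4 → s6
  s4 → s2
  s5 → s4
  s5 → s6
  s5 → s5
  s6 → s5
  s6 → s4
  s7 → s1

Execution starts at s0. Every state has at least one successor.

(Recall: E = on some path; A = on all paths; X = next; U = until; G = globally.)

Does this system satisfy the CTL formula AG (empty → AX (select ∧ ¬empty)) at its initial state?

States satisfying empty → AX (select ∧ ¬empty): {s0, s1, s2, s3, s5, s6, s7}.
States satisfying AG (empty → AX (select ∧ ¬empty)): ∅.
s4 is reachable from s0 and violates empty → AX (select ∧ ¬empty), so AG fails at s0.
s0 ∉ Sat(AG (empty → AX (select ∧ ¬empty))).

No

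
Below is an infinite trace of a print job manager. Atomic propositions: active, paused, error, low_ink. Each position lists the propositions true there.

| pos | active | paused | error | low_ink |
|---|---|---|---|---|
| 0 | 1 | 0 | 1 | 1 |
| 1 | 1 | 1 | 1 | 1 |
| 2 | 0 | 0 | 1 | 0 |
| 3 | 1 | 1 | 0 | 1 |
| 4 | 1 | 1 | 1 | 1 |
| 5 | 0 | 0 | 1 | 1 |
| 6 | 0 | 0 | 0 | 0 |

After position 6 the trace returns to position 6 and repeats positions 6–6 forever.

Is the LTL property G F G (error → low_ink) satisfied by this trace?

F G (error → low_ink) holds at every position 0..6, and those are all positions ever visited, so G F G (error → low_ink) holds.

Holds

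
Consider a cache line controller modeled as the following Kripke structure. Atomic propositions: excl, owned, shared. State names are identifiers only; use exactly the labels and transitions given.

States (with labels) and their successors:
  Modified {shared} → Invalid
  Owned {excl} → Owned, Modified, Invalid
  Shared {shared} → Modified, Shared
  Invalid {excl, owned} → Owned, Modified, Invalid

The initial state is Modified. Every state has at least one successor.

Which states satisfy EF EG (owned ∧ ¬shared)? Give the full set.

States satisfying EG (owned ∧ ¬shared): {Invalid}.
States satisfying EF EG (owned ∧ ¬shared): {Modified, Owned, Shared, Invalid}.

{Modified, Owned, Shared, Invalid}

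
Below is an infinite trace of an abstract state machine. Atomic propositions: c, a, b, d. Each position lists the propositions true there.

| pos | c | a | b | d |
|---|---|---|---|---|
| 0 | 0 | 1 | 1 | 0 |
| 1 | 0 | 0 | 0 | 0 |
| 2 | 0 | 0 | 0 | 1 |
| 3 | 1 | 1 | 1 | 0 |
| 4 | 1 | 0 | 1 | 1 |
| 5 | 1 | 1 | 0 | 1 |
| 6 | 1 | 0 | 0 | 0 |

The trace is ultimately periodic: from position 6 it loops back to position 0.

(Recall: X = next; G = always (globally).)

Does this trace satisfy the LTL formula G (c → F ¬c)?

c → F ¬c holds at every position 0..6, and those are all positions ever visited, so G (c → F ¬c) holds.
Positions where c holds: 3, 4, 5, 6.
Check F ¬c at each: 3→ok, 4→ok, 5→ok, 6→ok.

Holds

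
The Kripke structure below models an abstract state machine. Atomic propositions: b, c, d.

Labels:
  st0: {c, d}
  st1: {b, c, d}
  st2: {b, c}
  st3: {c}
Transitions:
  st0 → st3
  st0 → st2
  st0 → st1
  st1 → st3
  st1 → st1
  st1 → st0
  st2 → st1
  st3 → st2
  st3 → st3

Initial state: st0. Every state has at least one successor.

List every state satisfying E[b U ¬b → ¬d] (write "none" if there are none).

States satisfying b: {st1, st2}.
States satisfying ¬b → ¬d: {st1, st2, st3}.
States satisfying E[b U ¬b → ¬d]: {st1, st2, st3}.

{st1, st2, st3}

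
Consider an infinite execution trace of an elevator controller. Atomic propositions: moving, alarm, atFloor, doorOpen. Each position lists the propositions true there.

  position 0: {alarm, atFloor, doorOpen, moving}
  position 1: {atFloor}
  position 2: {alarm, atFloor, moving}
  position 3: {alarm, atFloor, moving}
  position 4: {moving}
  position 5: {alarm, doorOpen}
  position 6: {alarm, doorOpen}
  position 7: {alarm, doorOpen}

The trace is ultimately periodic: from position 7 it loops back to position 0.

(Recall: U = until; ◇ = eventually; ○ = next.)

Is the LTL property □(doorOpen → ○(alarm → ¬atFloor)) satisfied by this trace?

doorOpen → ○(alarm → ¬atFloor) must hold at every position from 0 onward. It fails at position 7, so □(doorOpen → ○(alarm → ¬atFloor)) is false.
Positions where doorOpen holds: 0, 5, 6, 7.
Check ○(alarm → ¬atFloor) at each: 0→ok, 5→ok, 6→ok, 7→fails.

No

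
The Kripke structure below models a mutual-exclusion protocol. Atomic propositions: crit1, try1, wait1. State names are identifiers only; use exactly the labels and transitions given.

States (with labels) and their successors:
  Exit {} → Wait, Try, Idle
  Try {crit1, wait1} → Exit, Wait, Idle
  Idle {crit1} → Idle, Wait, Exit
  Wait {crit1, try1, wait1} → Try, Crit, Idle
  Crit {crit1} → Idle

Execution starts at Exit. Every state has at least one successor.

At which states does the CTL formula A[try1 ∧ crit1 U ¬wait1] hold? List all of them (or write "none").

States satisfying try1 ∧ crit1: {Wait}.
States satisfying ¬wait1: {Exit, Idle, Crit}.
States satisfying A[try1 ∧ crit1 U ¬wait1]: {Exit, Idle, Crit}.

{Exit, Idle, Crit}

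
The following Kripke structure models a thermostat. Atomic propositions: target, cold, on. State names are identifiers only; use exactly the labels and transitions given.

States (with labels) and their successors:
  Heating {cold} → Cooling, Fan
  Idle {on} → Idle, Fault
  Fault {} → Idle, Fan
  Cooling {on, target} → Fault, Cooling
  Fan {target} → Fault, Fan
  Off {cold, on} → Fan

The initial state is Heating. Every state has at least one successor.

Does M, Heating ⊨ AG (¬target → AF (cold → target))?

States satisfying ¬target → AF (cold → target): {Heating, Idle, Fault, Cooling, Fan, Off}.
States satisfying AG (¬target → AF (cold → target)): {Heating, Idle, Fault, Cooling, Fan, Off}.
Every state reachable from Heating satisfies ¬target → AF (cold → target).
Heating ∈ Sat(AG (¬target → AF (cold → target))).

Holds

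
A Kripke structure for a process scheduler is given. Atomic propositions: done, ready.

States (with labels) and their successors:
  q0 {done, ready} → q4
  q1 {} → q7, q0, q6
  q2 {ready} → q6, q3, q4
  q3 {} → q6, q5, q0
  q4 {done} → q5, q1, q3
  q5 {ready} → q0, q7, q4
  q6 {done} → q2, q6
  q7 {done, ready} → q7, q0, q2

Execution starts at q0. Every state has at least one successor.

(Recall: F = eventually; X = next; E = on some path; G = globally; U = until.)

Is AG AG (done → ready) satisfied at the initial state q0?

States satisfying AG (done → ready): ∅.
States satisfying AG AG (done → ready): ∅.
q0 is reachable from q0 and violates AG (done → ready), so AG fails at q0.
q0 ∉ Sat(AG AG (done → ready)).

No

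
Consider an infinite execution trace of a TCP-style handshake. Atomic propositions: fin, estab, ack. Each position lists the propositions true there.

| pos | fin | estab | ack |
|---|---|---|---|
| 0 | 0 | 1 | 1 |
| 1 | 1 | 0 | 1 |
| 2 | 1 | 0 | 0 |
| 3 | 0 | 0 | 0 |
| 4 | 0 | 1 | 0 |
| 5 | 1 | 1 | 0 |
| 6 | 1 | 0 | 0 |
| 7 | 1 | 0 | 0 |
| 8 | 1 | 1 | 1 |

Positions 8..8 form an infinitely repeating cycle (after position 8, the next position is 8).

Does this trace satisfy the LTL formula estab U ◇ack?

Holds

Walking from position 0: ◇ack first holds at position 0, and estab holds at every earlier position along the way, so estab U ◇ack holds.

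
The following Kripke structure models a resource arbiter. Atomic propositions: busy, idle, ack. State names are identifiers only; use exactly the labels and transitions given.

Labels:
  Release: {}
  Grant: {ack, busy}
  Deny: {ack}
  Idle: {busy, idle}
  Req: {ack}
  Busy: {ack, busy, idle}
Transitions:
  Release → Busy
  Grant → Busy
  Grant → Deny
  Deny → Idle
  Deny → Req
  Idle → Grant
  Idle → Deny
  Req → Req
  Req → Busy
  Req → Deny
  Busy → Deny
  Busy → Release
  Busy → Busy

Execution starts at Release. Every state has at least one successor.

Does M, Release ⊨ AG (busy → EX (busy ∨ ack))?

States satisfying busy → EX (busy ∨ ack): {Release, Grant, Deny, Idle, Req, Busy}.
States satisfying AG (busy → EX (busy ∨ ack)): {Release, Grant, Deny, Idle, Req, Busy}.
Every state reachable from Release satisfies busy → EX (busy ∨ ack).
Release ∈ Sat(AG (busy → EX (busy ∨ ack))).

Satisfied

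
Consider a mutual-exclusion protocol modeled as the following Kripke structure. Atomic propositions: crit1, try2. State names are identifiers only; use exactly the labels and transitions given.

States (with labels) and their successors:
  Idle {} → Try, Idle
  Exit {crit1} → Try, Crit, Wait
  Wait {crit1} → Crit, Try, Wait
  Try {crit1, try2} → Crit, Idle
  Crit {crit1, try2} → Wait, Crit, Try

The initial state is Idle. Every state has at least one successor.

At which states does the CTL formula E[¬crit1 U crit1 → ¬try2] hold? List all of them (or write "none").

{Idle, Exit, Wait}

States satisfying ¬crit1: {Idle}.
States satisfying crit1 → ¬try2: {Idle, Exit, Wait}.
States satisfying E[¬crit1 U crit1 → ¬try2]: {Idle, Exit, Wait}.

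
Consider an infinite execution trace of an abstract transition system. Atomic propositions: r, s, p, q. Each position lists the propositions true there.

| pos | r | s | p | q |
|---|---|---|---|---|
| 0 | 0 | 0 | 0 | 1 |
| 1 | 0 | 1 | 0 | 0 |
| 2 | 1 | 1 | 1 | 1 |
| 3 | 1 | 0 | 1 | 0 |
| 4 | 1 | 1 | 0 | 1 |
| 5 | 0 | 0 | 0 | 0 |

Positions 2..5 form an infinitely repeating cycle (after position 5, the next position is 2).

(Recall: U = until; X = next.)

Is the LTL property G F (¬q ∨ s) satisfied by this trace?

F (¬q ∨ s) holds at every position 0..5, and those are all positions ever visited, so G F (¬q ∨ s) holds.

Yes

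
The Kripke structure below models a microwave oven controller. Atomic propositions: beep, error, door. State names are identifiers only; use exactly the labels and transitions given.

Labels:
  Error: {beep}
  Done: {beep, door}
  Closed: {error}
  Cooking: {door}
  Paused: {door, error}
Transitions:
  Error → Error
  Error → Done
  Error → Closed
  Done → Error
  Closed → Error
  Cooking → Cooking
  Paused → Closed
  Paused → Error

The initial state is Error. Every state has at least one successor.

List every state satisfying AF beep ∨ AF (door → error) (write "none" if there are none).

{Error, Done, Closed, Paused}

States satisfying beep: {Error, Done}.
States satisfying AF beep: {Error, Done, Closed, Paused}.
States satisfying door → error: {Error, Closed, Paused}.
States satisfying AF (door → error): {Error, Done, Closed, Paused}.
States satisfying AF beep ∨ AF (door → error): {Error, Done, Closed, Paused}.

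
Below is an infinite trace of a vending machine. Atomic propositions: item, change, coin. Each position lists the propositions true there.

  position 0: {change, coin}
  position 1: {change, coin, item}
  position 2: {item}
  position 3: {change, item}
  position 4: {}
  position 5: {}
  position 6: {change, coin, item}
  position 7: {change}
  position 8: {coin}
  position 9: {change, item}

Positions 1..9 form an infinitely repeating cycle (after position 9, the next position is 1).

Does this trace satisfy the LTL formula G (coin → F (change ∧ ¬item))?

coin → F (change ∧ ¬item) holds at every position 0..9, and those are all positions ever visited, so G (coin → F (change ∧ ¬item)) holds.
Positions where coin holds: 0, 1, 6, 8.
Check F (change ∧ ¬item) at each: 0→ok, 1→ok, 6→ok, 8→ok.

Satisfied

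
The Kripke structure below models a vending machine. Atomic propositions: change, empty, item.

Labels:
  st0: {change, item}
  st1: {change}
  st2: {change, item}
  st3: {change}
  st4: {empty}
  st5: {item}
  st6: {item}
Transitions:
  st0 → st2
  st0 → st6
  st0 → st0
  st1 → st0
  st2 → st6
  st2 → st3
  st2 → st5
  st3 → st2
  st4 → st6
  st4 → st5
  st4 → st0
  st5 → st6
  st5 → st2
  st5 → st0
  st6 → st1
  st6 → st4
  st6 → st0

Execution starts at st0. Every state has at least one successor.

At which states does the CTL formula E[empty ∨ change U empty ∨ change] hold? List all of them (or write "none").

States satisfying empty ∨ change: {st0, st1, st2, st3, st4}.
States satisfying E[empty ∨ change U empty ∨ change]: {st0, st1, st2, st3, st4}.

{st0, st1, st2, st3, st4}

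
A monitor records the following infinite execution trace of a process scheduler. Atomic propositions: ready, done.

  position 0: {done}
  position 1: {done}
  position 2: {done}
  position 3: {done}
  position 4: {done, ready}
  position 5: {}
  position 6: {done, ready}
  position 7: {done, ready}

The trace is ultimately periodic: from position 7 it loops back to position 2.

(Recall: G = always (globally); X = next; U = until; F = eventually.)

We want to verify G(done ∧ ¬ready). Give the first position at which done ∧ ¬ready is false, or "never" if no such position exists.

Check done ∧ ¬ready at each position in order: 0 ✓, 1 ✓, 2 ✓, 3 ✓.
At position 4 the labels are {done, ready}, so done ∧ ¬ready is false there. This is the first violation.

4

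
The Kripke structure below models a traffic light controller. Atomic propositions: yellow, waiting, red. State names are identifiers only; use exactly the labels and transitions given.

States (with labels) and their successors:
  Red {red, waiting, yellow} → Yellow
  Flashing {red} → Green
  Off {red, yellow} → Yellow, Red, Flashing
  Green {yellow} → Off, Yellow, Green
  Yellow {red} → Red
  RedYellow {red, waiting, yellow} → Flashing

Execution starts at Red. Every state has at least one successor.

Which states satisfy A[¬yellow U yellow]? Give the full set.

States satisfying ¬yellow: {Flashing, Yellow}.
States satisfying yellow: {Red, Off, Green, RedYellow}.
States satisfying A[¬yellow U yellow]: {Red, Flashing, Off, Green, Yellow, RedYellow}.

{Red, Flashing, Off, Green, Yellow, RedYellow}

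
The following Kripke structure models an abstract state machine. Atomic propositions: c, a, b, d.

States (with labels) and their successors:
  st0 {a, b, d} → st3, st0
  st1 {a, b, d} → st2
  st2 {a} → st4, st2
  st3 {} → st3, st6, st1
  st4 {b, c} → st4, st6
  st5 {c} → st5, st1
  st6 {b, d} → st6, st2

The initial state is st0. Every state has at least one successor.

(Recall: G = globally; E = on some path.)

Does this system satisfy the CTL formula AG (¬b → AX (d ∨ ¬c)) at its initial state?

States satisfying ¬b → AX (d ∨ ¬c): {st0, st1, st3, st4, st6}.
States satisfying AG (¬b → AX (d ∨ ¬c)): ∅.
st2 is reachable from st0 and violates ¬b → AX (d ∨ ¬c), so AG fails at st0.
st0 ∉ Sat(AG (¬b → AX (d ∨ ¬c))).

Violated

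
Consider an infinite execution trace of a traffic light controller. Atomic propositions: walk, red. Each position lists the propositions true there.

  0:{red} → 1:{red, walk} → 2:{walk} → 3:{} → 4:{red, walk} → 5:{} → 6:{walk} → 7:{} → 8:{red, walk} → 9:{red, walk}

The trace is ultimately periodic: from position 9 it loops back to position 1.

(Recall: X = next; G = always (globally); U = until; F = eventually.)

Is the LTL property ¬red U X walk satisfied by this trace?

Walking from position 0: X walk first holds at position 0, and ¬red holds at every earlier position along the way, so ¬red U X walk holds.

Holds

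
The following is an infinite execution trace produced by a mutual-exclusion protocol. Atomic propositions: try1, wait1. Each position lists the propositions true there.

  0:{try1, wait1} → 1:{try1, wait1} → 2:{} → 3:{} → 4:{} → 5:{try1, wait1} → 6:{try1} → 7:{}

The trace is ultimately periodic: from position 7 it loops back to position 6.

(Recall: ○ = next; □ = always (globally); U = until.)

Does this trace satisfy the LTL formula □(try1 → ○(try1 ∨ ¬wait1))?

try1 → ○(try1 ∨ ¬wait1) holds at every position 0..7, and those are all positions ever visited, so □(try1 → ○(try1 ∨ ¬wait1)) holds.
Positions where try1 holds: 0, 1, 5, 6.
Check ○(try1 ∨ ¬wait1) at each: 0→ok, 1→ok, 5→ok, 6→ok.

Holds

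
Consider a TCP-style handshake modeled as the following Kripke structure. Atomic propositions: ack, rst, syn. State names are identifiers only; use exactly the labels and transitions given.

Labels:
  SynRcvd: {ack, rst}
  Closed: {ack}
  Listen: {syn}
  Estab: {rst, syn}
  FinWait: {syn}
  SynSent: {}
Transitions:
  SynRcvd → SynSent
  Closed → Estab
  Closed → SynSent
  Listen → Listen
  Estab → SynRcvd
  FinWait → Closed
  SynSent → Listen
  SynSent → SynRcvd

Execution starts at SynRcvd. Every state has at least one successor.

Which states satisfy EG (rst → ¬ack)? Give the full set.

{Closed, Listen, FinWait, SynSent}

States satisfying rst → ¬ack: {Closed, Listen, Estab, FinWait, SynSent}.
States satisfying EG (rst → ¬ack): {Closed, Listen, FinWait, SynSent}.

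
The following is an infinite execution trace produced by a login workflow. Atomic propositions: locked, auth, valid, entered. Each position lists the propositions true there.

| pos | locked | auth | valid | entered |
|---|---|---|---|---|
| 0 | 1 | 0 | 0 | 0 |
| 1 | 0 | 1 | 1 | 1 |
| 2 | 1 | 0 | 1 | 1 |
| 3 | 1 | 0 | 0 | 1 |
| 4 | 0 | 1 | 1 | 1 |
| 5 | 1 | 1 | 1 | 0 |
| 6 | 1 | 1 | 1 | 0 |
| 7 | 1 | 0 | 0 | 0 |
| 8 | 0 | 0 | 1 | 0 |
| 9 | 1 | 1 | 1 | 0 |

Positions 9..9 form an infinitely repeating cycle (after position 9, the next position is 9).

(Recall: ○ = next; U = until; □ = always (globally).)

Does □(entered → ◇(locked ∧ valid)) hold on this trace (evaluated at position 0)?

Holds

entered → ◇(locked ∧ valid) holds at every position 0..9, and those are all positions ever visited, so □(entered → ◇(locked ∧ valid)) holds.
Positions where entered holds: 1, 2, 3, 4.
Check ◇(locked ∧ valid) at each: 1→ok, 2→ok, 3→ok, 4→ok.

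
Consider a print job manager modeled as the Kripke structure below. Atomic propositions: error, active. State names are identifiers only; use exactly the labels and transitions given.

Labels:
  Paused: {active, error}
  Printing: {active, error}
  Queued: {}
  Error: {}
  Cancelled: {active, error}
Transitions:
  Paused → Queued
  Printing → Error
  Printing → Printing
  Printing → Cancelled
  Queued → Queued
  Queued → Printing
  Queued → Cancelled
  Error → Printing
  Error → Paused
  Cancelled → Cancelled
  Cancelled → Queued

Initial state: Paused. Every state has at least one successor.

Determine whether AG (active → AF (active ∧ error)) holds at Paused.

Yes

States satisfying active → AF (active ∧ error): {Paused, Printing, Queued, Error, Cancelled}.
States satisfying AG (active → AF (active ∧ error)): {Paused, Printing, Queued, Error, Cancelled}.
Every state reachable from Paused satisfies active → AF (active ∧ error).
Paused ∈ Sat(AG (active → AF (active ∧ error))).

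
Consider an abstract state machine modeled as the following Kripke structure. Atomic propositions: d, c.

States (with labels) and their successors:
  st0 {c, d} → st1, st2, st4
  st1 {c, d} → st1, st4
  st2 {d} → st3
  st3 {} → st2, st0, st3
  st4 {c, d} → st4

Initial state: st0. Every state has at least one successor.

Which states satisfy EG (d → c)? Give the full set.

States satisfying d → c: {st0, st1, st3, st4}.
States satisfying EG (d → c): {st0, st1, st3, st4}.

{st0, st1, st3, st4}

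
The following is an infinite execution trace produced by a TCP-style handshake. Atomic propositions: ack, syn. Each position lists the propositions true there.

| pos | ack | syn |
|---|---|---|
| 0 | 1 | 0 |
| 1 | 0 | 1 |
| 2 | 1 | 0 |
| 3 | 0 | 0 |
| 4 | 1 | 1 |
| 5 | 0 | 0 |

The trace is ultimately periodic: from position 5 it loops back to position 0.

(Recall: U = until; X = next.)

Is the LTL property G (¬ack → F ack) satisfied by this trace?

¬ack → F ack holds at every position 0..5, and those are all positions ever visited, so G (¬ack → F ack) holds.
Positions where ¬ack holds: 1, 3, 5.
Check F ack at each: 1→ok, 3→ok, 5→ok.

Satisfied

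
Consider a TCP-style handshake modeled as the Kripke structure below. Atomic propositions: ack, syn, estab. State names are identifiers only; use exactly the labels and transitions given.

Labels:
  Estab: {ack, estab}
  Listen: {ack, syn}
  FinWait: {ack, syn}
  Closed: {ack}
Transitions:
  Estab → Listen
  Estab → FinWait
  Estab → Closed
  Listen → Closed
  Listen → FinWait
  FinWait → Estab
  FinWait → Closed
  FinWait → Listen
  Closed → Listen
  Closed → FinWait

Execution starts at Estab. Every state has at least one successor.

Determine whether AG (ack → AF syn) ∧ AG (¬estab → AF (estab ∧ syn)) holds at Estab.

States satisfying ack → AF syn: {Estab, Listen, FinWait, Closed}.
States satisfying AG (ack → AF syn): {Estab, Listen, FinWait, Closed}.
States satisfying ¬estab → AF (estab ∧ syn): {Estab}.
States satisfying AG (¬estab → AF (estab ∧ syn)): ∅.
States satisfying AG (ack → AF syn) ∧ AG (¬estab → AF (estab ∧ syn)): ∅.
Estab ∉ Sat(AG (ack → AF syn) ∧ AG (¬estab → AF (estab ∧ syn))).

No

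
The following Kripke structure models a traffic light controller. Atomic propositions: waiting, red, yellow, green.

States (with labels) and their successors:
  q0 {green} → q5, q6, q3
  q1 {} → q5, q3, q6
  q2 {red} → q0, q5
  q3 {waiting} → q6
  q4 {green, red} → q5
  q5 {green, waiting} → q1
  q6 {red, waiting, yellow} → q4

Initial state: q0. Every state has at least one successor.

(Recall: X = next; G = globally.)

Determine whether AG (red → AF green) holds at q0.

Yes

States satisfying red → AF green: {q0, q1, q2, q3, q4, q5, q6}.
States satisfying AG (red → AF green): {q0, q1, q2, q3, q4, q5, q6}.
Every state reachable from q0 satisfies red → AF green.
q0 ∈ Sat(AG (red → AF green)).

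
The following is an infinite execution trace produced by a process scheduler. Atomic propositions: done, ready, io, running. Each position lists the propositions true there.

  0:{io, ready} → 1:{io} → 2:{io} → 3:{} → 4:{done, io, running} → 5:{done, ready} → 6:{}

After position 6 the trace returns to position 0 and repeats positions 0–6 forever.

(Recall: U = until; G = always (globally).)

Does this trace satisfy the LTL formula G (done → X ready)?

Violated

done → X ready must hold at every position from 0 onward. It fails at position 5, so G (done → X ready) is false.
Positions where done holds: 4, 5.
Check X ready at each: 4→ok, 5→fails.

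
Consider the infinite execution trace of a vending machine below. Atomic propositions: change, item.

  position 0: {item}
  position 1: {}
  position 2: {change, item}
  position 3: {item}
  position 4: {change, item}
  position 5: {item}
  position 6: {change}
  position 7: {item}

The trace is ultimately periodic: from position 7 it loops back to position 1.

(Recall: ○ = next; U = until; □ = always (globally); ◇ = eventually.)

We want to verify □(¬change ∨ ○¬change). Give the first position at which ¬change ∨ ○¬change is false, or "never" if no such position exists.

never

¬change ∨ ○¬change holds at every position 0..7, and those are all the positions the trace ever visits, so the invariant □(¬change ∨ ○¬change) is never violated.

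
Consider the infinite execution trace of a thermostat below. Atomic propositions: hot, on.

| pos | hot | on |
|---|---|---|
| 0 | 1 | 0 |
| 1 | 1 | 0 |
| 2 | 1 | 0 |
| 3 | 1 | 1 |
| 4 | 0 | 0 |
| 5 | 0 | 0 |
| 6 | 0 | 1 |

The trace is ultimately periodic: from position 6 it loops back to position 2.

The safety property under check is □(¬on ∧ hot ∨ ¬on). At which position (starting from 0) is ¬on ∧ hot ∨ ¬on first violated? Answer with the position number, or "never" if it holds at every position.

Check ¬on ∧ hot ∨ ¬on at each position in order: 0 ✓, 1 ✓, 2 ✓.
At position 3 the labels are {hot, on}, so ¬on ∧ hot ∨ ¬on is false there. This is the first violation.

3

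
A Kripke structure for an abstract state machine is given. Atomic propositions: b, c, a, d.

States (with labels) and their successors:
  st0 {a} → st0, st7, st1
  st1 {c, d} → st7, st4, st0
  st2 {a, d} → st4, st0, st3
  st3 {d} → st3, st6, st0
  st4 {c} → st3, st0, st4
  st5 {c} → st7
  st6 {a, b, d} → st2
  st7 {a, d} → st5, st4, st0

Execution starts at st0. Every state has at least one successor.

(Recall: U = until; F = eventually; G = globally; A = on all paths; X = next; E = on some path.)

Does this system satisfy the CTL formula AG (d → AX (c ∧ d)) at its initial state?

States satisfying d → AX (c ∧ d): {st0, st4, st5}.
States satisfying AG (d → AX (c ∧ d)): ∅.
st1 is reachable from st0 and violates d → AX (c ∧ d), so AG fails at st0.
st0 ∉ Sat(AG (d → AX (c ∧ d))).

No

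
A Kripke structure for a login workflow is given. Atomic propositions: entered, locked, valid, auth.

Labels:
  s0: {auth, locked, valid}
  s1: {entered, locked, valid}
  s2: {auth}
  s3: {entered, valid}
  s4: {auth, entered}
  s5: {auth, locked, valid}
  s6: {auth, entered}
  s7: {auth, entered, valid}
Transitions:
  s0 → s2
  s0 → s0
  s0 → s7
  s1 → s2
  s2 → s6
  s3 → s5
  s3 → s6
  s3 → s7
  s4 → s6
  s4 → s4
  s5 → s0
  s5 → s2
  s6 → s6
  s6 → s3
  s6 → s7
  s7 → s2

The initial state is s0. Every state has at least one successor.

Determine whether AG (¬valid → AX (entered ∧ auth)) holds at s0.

States satisfying ¬valid → AX (entered ∧ auth): {s0, s1, s2, s3, s4, s5, s7}.
States satisfying AG (¬valid → AX (entered ∧ auth)): ∅.
s6 is reachable from s0 and violates ¬valid → AX (entered ∧ auth), so AG fails at s0.
s0 ∉ Sat(AG (¬valid → AX (entered ∧ auth))).

Violated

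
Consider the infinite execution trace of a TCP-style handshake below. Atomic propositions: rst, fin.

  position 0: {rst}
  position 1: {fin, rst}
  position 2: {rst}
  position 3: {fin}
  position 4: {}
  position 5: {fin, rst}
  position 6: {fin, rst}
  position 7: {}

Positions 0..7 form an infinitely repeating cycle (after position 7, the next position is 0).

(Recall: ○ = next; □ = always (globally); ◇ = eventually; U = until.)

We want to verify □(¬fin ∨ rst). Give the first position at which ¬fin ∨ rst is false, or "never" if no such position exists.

Check ¬fin ∨ rst at each position in order: 0 ✓, 1 ✓, 2 ✓.
At position 3 the labels are {fin}, so ¬fin ∨ rst is false there. This is the first violation.

3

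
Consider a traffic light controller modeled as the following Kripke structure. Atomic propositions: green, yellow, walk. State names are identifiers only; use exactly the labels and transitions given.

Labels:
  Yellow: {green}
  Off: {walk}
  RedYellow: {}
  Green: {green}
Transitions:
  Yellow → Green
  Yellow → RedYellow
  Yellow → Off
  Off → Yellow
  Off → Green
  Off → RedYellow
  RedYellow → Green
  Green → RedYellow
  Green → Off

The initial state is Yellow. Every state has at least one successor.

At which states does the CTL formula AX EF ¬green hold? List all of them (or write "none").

States satisfying EF ¬green: {Yellow, Off, RedYellow, Green}.
States satisfying AX EF ¬green: {Yellow, Off, RedYellow, Green}.

{Yellow, Off, RedYellow, Green}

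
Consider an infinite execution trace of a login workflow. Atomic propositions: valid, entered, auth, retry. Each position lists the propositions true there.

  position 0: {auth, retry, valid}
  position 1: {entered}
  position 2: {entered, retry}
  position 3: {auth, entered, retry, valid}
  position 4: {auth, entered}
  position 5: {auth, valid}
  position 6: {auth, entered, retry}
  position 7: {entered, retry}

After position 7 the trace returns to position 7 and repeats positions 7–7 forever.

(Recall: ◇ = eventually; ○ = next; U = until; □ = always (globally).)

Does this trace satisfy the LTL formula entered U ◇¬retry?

Walking from position 0: ◇¬retry first holds at position 0, and entered holds at every earlier position along the way, so entered U ◇¬retry holds.

Yes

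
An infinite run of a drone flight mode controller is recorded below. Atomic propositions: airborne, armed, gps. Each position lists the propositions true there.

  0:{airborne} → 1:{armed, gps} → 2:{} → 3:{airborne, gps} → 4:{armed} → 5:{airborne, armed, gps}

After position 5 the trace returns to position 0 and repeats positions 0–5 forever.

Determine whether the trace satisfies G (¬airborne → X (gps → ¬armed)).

¬airborne → X (gps → ¬armed) must hold at every position from 0 onward. It fails at position 4, so G (¬airborne → X (gps → ¬armed)) is false.
Positions where ¬airborne holds: 1, 2, 4.
Check X (gps → ¬armed) at each: 1→ok, 2→ok, 4→fails.

Does not hold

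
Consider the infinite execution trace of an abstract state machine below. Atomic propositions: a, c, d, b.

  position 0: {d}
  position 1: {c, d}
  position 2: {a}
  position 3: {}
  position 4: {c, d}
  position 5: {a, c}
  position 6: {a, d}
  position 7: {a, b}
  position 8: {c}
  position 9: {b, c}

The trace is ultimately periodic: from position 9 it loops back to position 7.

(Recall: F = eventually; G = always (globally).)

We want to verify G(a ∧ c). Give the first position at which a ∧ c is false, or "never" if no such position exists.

0

At position 0 the labels are {d}, so a ∧ c is false there. This is the first violation.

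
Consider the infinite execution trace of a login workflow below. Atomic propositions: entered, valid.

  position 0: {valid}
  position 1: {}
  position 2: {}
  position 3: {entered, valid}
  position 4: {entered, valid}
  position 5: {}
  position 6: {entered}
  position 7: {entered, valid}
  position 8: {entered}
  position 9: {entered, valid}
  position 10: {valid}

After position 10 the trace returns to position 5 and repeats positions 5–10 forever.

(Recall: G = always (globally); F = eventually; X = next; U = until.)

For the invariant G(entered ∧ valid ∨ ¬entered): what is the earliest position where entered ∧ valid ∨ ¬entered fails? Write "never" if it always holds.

Check entered ∧ valid ∨ ¬entered at each position in order: 0 ✓, 1 ✓, 2 ✓, 3 ✓, 4 ✓, 5 ✓.
At position 6 the labels are {entered}, so entered ∧ valid ∨ ¬entered is false there. This is the first violation.

6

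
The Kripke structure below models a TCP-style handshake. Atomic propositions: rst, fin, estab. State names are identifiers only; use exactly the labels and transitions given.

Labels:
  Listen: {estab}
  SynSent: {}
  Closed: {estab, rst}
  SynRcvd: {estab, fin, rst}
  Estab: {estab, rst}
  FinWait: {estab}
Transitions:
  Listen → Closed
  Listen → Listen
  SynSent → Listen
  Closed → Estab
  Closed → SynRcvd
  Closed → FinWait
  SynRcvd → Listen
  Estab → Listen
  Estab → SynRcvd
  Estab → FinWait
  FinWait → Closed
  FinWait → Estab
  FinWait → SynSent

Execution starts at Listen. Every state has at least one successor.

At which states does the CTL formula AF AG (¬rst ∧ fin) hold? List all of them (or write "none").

States satisfying AG (¬rst ∧ fin): ∅.
States satisfying AF AG (¬rst ∧ fin): ∅.

none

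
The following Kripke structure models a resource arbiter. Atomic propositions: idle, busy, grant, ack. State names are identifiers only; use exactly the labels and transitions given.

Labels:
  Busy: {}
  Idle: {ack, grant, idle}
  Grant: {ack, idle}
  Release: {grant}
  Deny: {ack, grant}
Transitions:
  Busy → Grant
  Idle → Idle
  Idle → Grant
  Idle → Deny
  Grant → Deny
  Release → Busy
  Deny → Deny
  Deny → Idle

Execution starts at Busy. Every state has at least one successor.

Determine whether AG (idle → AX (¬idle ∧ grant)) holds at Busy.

Violated

States satisfying idle → AX (¬idle ∧ grant): {Busy, Grant, Release, Deny}.
States satisfying AG (idle → AX (¬idle ∧ grant)): ∅.
Idle is reachable from Busy and violates idle → AX (¬idle ∧ grant), so AG fails at Busy.
Busy ∉ Sat(AG (idle → AX (¬idle ∧ grant))).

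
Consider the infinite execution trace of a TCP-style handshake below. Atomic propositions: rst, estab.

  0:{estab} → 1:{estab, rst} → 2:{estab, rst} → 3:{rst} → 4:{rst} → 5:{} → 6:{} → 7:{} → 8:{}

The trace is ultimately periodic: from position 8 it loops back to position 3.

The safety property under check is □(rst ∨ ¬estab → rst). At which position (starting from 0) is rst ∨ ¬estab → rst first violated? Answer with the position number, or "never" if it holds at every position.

5

Check rst ∨ ¬estab → rst at each position in order: 0 ✓, 1 ✓, 2 ✓, 3 ✓, 4 ✓.
At position 5 the labels are {}, so rst ∨ ¬estab → rst is false there. This is the first violation.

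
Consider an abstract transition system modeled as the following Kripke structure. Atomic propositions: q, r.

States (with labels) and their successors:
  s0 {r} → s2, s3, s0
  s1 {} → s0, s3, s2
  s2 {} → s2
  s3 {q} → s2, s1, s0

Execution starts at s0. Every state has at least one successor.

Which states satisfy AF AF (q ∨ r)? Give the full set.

States satisfying AF (q ∨ r): {s0, s3}.
States satisfying AF AF (q ∨ r): {s0, s3}.

{s0, s3}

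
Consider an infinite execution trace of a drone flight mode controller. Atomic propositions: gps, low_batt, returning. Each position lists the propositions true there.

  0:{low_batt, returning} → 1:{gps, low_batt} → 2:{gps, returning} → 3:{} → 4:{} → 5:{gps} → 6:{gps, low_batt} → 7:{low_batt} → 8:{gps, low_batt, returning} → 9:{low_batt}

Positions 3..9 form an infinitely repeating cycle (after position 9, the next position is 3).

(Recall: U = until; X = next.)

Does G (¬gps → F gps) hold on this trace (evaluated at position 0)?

Holds

¬gps → F gps holds at every position 0..9, and those are all positions ever visited, so G (¬gps → F gps) holds.
Positions where ¬gps holds: 0, 3, 4, 7, 9.
Check F gps at each: 0→ok, 3→ok, 4→ok, 7→ok, 9→ok.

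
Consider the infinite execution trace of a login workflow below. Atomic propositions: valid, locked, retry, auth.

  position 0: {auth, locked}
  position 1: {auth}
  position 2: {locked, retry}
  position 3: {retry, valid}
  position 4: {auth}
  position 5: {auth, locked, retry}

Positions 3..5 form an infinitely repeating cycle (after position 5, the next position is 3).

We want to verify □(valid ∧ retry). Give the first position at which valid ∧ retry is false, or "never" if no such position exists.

At position 0 the labels are {auth, locked}, so valid ∧ retry is false there. This is the first violation.

0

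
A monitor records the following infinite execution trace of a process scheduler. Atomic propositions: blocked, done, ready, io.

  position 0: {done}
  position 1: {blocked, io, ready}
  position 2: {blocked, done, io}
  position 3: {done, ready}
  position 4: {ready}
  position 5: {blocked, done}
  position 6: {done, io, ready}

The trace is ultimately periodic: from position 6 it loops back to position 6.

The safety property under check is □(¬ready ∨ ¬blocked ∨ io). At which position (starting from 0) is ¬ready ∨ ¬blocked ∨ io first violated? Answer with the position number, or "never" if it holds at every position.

¬ready ∨ ¬blocked ∨ io holds at every position 0..6, and those are all the positions the trace ever visits, so the invariant □(¬ready ∨ ¬blocked ∨ io) is never violated.

never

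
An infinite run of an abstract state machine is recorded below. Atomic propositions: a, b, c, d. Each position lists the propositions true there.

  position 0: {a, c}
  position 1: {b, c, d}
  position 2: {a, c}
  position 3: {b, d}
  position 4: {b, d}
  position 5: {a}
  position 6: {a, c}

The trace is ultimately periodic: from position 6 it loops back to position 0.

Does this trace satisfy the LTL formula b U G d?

Walking from position 0: at position 0, G d has not yet held and b fails, so b U G d is false.

No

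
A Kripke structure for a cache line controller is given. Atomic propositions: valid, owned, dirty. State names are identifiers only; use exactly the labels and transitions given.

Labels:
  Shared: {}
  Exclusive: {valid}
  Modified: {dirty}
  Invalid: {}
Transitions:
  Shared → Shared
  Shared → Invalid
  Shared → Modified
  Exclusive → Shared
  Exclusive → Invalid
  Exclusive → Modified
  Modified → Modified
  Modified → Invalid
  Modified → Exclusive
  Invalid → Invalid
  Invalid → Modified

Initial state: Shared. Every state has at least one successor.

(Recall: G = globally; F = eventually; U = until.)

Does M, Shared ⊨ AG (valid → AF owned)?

Violated

States satisfying valid → AF owned: {Shared, Modified, Invalid}.
States satisfying AG (valid → AF owned): ∅.
Exclusive is reachable from Shared and violates valid → AF owned, so AG fails at Shared.
Shared ∉ Sat(AG (valid → AF owned)).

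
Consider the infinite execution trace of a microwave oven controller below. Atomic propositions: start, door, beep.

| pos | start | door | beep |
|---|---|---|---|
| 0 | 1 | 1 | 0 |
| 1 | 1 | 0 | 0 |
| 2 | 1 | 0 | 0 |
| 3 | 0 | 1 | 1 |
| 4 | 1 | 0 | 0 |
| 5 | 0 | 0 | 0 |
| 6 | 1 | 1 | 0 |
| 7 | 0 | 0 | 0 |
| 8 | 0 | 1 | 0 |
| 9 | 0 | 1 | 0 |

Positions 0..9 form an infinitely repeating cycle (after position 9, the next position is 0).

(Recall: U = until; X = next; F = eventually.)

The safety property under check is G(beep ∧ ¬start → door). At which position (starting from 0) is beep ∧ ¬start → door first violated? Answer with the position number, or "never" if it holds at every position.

beep ∧ ¬start → door holds at every position 0..9, and those are all the positions the trace ever visits, so the invariant G(beep ∧ ¬start → door) is never violated.

never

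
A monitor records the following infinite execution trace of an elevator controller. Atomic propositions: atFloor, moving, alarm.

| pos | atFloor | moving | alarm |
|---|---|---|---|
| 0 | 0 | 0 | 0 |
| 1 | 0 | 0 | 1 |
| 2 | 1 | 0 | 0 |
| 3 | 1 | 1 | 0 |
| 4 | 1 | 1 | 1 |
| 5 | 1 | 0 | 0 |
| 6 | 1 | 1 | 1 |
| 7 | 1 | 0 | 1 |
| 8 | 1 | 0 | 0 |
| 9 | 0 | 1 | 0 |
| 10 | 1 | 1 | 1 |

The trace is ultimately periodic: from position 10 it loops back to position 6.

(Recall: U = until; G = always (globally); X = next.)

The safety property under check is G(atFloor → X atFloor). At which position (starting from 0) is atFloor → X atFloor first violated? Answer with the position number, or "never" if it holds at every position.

8

Check atFloor → X atFloor at each position in order: 0 ✓, 1 ✓, 2 ✓, 3 ✓, 4 ✓, 5 ✓, 6 ✓, 7 ✓.
At position 8 the labels are {atFloor} and the next position 9 has {moving}, so atFloor → X atFloor is false there. This is the first violation.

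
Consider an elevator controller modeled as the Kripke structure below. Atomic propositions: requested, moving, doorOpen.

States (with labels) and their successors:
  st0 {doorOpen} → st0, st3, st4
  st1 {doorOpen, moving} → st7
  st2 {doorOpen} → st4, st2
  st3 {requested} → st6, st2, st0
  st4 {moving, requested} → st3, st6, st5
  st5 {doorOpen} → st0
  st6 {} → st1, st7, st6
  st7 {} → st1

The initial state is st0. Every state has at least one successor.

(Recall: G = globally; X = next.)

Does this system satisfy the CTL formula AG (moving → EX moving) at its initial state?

Does not hold

States satisfying moving → EX moving: {st0, st2, st3, st5, st6, st7}.
States satisfying AG (moving → EX moving): ∅.
st1 is reachable from st0 and violates moving → EX moving, so AG fails at st0.
st0 ∉ Sat(AG (moving → EX moving)).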